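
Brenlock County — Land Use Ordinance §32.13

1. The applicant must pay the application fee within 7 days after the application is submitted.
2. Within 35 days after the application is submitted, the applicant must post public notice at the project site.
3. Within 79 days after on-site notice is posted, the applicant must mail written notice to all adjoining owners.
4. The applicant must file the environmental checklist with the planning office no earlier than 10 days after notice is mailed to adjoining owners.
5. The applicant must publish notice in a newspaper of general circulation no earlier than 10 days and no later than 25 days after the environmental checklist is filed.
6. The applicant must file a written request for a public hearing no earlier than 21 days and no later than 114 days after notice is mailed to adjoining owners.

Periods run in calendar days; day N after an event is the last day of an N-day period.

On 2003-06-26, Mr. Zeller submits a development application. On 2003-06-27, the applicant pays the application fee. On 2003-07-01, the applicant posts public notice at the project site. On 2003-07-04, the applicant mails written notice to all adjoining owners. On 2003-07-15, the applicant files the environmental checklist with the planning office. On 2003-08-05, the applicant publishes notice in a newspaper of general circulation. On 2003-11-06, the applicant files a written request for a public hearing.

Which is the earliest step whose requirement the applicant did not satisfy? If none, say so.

Step 1 — counting 7 days from 2003-06-26 (when the application is submitted) gives a deadline of 2003-07-03; 2003-06-27 is within that limit.
Step 2 — counting 35 days from 2003-06-26 (when the application is submitted) gives a deadline of 2003-07-31; done 2003-07-01 — timely.
Step 3 — counting 79 days from 2003-07-01 (when on-site notice is posted) gives a deadline of 2003-09-18; completed 2003-07-04, before the deadline.
Step 4 — must wait 10 days from 2003-07-04 (when notice is mailed to adjoining owners), so not before 2003-07-14; done 2003-07-15, after the minimum wait.
Step 5 — 10 and 25 days from 2003-07-15 (when the environmental checklist is filed) are 2003-07-25 and 2003-08-09 respectively; done 2003-08-05 — within the window.
Step 6 — 21 and 114 days from 2003-07-04 (when notice is mailed to adjoining owners) are 2003-07-25 and 2003-10-26 respectively; done 2003-11-06 — 11 days after the window closed.

Step 6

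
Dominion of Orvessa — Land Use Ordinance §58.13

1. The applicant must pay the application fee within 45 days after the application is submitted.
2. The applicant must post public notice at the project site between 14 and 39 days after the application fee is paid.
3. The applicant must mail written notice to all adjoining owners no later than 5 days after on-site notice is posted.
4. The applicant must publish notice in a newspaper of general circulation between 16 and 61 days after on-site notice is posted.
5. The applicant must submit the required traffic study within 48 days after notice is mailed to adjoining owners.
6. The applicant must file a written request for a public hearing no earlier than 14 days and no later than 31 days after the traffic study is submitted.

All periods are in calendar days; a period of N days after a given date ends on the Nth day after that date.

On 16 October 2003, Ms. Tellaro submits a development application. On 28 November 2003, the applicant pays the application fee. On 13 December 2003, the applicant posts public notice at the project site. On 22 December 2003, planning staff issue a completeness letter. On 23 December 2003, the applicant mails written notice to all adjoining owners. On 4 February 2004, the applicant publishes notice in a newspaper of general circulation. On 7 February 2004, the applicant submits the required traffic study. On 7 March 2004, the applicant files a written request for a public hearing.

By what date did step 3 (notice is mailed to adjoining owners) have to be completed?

Step 3 runs from 13 December 2003, when on-site notice is posted. 5 days after 13 December 2003 is 18 December 2003.

18 December 2003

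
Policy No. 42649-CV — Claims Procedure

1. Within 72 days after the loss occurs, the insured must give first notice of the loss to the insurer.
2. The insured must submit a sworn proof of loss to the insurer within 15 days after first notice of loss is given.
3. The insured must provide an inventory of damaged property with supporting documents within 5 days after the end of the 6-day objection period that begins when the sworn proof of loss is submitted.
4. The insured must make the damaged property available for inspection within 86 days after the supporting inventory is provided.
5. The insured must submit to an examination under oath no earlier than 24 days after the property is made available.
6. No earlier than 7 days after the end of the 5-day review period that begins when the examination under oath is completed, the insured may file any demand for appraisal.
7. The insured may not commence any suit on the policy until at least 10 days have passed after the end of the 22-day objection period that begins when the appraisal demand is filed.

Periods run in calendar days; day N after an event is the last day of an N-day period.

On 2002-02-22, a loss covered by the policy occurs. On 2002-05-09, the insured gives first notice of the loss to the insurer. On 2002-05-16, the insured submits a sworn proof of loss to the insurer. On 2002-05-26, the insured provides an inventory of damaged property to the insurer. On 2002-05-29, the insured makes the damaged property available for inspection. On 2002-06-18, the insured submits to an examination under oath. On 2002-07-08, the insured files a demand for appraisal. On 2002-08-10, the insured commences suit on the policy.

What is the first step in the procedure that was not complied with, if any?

Step 1

(1) due by 2002-02-22 + 72 days = 2002-05-05; not done until 2002-05-09, 4 days after the deadline.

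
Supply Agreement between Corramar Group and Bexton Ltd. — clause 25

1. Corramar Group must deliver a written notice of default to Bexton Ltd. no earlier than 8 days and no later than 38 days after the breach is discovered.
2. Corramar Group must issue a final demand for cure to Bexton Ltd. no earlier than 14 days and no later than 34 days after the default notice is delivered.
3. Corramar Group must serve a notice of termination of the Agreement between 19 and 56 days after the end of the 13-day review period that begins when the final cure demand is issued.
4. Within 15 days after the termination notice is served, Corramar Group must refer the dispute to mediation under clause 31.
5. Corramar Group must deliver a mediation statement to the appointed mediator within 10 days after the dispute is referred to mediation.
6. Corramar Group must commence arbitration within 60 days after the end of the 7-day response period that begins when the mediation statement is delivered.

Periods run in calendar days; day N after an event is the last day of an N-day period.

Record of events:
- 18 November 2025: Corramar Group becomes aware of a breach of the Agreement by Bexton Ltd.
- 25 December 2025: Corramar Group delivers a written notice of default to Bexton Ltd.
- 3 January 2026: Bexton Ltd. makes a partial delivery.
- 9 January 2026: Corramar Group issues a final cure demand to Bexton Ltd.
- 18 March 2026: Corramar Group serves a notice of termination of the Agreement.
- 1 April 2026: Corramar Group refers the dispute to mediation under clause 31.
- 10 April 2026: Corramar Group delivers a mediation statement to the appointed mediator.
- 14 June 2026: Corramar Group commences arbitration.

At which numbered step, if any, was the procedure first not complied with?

Step 1 — 8 and 38 days from 18 November 2025 (when the breach is discovered) are 26 November 2025 and 26 December 2025 respectively; done 25 December 2025, which is between those dates.
Step 2 — 14 and 34 days from 25 December 2025 (when the default notice is delivered) are 8 January 2026 and 28 January 2026 respectively; done 9 January 2026, which is between those dates.
Step 3 — 19 and 56 days from 22 January 2026 (end of the 13-day review period, which began when the final cure demand is issued on 9 January 2026) are 10 February 2026 and 19 March 2026 respectively; 18 March 2026 falls inside that range.
Step 4 — counting 15 days from 18 March 2026 (when the termination notice is served) gives a deadline of 2 April 2026; 1 April 2026 is within that limit.
Step 5 — counting 10 days from 1 April 2026 (when the dispute is referred to mediation) gives a deadline of 11 April 2026; done 10 April 2026 — timely.
Step 6 — counting 60 days from 17 April 2026 (end of the 7-day response period, which began when the mediation statement is delivered on 10 April 2026) gives a deadline of 16 June 2026; 14 June 2026 is within that limit.

None — every step was satisfied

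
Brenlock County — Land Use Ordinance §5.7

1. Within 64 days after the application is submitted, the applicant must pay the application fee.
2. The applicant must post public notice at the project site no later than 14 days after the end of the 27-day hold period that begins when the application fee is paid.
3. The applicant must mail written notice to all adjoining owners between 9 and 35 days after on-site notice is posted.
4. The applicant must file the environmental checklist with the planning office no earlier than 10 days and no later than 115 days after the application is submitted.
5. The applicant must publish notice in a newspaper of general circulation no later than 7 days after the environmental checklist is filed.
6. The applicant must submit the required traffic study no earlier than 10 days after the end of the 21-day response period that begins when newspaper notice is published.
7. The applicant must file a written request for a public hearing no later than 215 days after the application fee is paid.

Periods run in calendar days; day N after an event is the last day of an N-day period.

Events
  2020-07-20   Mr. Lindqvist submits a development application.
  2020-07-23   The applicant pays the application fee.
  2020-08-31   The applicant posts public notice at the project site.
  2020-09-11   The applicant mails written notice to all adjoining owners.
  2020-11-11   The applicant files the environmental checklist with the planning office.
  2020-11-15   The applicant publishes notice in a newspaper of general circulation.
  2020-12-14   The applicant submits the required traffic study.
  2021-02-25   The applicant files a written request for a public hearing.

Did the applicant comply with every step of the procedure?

No

(1) due by 2020-07-20 + 64 days = 2020-09-22; completed 2020-07-23, before the deadline.
(2) due by 2020-08-19 + 14 days = 2020-09-02; 2020-08-31 is within that limit.
(3) the permitted window runs from 2020-08-31 + 9 = 2020-09-09 to 2020-08-31 + 35 = 2020-10-05; done 2020-09-11 — within the window.
(4) the permitted window runs from 2020-07-20 + 10 = 2020-07-30 to 2020-07-20 + 115 = 2020-11-12; done 2020-11-11 — within the window.
(5) due by 2020-11-11 + 7 days = 2020-11-18; completed 2020-11-15, before the deadline.
(6) permitted from 2020-12-06 + 10 days = 2020-12-16 onward; acted on 2020-12-14, 2 days prematurely.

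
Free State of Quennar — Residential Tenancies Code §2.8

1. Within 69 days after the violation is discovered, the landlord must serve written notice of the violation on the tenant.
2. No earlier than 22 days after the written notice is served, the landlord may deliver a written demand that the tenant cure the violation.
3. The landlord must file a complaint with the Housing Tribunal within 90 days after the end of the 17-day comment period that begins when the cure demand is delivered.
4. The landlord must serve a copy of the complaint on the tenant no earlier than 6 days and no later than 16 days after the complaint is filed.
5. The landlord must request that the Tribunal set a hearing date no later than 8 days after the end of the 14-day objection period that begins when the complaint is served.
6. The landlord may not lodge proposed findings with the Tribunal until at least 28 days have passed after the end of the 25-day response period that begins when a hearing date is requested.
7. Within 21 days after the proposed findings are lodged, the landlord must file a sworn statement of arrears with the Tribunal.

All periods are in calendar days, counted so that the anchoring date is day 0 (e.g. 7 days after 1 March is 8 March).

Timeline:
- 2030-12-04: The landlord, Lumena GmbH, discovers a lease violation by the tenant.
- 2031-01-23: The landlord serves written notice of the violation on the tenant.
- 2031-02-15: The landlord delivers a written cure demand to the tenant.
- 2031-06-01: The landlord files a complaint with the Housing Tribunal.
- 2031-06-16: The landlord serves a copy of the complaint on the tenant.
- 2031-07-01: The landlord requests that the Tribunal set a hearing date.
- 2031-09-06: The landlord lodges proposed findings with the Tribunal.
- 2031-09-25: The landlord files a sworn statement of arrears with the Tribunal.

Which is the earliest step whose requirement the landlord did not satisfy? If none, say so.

(1) due by 2030-12-04 + 69 days = 2031-02-11; completed 2031-01-23, before the deadline.
(2) permitted from 2031-01-23 + 22 days = 2031-02-14 onward; done 2031-02-15, after the minimum wait.
(3) due by 2031-03-04 + 90 days = 2031-06-02; completed 2031-06-01, before the deadline.
(4) the permitted window runs from 2031-06-01 + 6 = 2031-06-07 to 2031-06-01 + 16 = 2031-06-17; done 2031-06-16, which is between those dates.
(5) due by 2031-06-30 + 8 days = 2031-07-08; completed 2031-07-01, before the deadline.
(6) permitted from 2031-07-26 + 28 days = 2031-08-23 onward; done 2031-09-06 — permitted.
(7) due by 2031-09-06 + 21 days = 2031-09-27; completed 2031-09-25, before the deadline.

None — every step was satisfied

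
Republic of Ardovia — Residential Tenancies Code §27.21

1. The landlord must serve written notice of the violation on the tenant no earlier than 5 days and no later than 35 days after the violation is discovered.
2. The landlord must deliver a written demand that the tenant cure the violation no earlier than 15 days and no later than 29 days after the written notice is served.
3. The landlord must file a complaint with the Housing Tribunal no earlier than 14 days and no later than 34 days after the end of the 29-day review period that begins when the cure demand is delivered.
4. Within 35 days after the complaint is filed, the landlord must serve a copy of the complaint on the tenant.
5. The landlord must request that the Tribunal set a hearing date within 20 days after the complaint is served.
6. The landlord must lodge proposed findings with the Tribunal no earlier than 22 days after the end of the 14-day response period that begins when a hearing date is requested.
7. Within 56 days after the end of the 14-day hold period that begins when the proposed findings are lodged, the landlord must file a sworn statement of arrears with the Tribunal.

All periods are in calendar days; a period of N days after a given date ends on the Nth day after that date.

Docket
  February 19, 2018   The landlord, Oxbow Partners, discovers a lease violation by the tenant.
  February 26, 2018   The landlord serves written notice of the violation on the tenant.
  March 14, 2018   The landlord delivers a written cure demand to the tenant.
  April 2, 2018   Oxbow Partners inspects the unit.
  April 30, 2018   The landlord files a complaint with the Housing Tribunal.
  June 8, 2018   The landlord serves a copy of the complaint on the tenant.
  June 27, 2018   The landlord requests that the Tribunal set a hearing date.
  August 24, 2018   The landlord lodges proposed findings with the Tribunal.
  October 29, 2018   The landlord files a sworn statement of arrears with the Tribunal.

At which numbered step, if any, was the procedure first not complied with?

Step 4

(1) the permitted window runs from February 19, 2018 + 5 = February 24, 2018 to February 19, 2018 + 35 = March 26, 2018; done February 26, 2018 — within the window.
(2) the permitted window runs from February 26, 2018 + 15 = March 13, 2018 to February 26, 2018 + 29 = March 27, 2018; done March 14, 2018, which is between those dates.
(3) the permitted window runs from April 12, 2018 + 14 = April 26, 2018 to April 12, 2018 + 34 = May 16, 2018; done April 30, 2018 — within the window.
(4) due by April 30, 2018 + 35 days = June 4, 2018; June 8, 2018 misses that deadline by 4 days.
Later steps need not be reached.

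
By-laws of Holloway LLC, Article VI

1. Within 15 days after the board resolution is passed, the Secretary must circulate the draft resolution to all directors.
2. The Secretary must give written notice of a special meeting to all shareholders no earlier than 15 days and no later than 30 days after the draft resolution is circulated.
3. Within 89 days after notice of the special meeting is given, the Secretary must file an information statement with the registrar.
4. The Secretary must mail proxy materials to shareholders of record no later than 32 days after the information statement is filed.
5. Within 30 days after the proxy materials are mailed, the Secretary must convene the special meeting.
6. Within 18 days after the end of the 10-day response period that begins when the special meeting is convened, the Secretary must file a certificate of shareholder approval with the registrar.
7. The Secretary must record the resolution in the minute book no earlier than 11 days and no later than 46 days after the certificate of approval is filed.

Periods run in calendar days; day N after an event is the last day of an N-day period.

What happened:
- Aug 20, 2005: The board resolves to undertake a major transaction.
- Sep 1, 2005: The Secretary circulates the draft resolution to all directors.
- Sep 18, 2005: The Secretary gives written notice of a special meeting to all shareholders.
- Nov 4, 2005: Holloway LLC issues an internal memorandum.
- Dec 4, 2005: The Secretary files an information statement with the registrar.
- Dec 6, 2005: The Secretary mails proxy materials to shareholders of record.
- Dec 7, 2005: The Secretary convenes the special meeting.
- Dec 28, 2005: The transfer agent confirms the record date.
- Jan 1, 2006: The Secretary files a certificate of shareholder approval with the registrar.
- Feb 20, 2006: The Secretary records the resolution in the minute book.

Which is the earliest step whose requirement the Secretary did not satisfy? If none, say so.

Step 7

(1) due by Aug 20, 2005 + 15 days = Sep 4, 2005; Sep 1, 2005 is within that limit.
(2) the permitted window runs from Sep 1, 2005 + 15 = Sep 16, 2005 to Sep 1, 2005 + 30 = Oct 1, 2005; done Sep 18, 2005 — within the window.
(3) due by Sep 18, 2005 + 89 days = Dec 16, 2005; done Dec 4, 2005 — timely.
(4) due by Dec 4, 2005 + 32 days = Jan 5, 2006; completed Dec 6, 2005, before the deadline.
(5) due by Dec 6, 2005 + 30 days = Jan 5, 2006; completed Dec 7, 2005, before the deadline.
(6) due by Dec 17, 2005 + 18 days = Jan 4, 2006; completed Jan 1, 2006, before the deadline.
(7) the permitted window runs from Jan 1, 2006 + 11 = Jan 12, 2006 to Jan 1, 2006 + 46 = Feb 16, 2006; done Feb 20, 2006 — 4 days after the window closed.
No need to go further; step 7 was not satisfied.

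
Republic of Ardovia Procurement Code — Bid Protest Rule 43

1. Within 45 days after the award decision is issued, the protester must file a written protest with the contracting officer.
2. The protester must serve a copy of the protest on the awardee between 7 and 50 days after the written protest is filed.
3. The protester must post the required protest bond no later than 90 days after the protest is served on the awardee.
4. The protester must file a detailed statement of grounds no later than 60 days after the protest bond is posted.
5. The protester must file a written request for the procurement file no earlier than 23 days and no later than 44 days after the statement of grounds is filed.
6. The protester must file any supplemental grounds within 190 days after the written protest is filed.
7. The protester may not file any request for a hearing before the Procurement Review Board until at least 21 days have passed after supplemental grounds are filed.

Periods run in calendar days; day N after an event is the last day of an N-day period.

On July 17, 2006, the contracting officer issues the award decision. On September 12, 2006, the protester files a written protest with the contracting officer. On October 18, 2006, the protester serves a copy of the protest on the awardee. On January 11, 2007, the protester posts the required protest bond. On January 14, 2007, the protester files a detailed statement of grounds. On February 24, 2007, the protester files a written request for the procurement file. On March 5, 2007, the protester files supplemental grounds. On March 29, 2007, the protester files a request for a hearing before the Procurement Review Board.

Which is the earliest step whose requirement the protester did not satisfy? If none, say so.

Step 1

(1) due by July 17, 2006 + 45 days = August 31, 2006; not done until September 12, 2006, 12 days after the deadline.
The analysis stops there.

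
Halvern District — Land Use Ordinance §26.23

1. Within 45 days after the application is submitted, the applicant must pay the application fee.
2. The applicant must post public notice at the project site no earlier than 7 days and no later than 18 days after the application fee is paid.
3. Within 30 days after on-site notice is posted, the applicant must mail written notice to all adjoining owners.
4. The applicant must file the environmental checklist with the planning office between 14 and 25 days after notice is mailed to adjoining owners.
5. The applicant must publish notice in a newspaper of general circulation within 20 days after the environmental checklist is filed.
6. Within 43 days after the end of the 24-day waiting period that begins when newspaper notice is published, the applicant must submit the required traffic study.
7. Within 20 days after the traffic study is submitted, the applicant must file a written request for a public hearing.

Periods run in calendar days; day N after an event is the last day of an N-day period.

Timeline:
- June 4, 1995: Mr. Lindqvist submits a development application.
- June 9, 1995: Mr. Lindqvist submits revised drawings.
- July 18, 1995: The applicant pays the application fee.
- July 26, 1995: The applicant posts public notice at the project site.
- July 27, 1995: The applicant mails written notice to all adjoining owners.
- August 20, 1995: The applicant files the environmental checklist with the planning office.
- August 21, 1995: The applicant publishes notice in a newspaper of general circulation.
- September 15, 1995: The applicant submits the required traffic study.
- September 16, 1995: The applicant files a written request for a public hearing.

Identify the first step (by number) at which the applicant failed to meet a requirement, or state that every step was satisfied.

None — every step was satisfied

(1) due by June 4, 1995 + 45 days = July 19, 1995; completed July 18, 1995, before the deadline.
(2) the permitted window runs from July 18, 1995 + 7 = July 25, 1995 to July 18, 1995 + 18 = August 5, 1995; done July 26, 1995, which is between those dates.
(3) due by July 26, 1995 + 30 days = August 25, 1995; completed July 27, 1995, before the deadline.
(4) the permitted window runs from July 27, 1995 + 14 = August 10, 1995 to July 27, 1995 + 25 = August 21, 1995; done August 20, 1995, which is between those dates.
(5) due by August 20, 1995 + 20 days = September 9, 1995; completed August 21, 1995, before the deadline.
(6) due by September 14, 1995 + 43 days = October 27, 1995; September 15, 1995 is within that limit.
(7) due by September 15, 1995 + 20 days = October 5, 1995; completed September 16, 1995, before the deadline.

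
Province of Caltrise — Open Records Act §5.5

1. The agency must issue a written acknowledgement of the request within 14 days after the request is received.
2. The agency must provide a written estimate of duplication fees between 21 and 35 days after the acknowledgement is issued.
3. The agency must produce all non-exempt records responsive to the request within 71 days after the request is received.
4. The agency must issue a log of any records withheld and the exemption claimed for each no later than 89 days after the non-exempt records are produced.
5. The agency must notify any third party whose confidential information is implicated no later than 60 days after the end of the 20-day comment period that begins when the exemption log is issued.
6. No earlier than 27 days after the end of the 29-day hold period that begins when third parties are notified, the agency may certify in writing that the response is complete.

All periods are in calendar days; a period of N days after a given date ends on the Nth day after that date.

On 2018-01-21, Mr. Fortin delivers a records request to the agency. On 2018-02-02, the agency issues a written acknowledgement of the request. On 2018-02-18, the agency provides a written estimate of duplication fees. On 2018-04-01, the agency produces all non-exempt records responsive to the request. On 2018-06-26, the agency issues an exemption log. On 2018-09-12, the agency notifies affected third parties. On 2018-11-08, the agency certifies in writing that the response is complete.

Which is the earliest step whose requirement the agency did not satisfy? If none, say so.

Step 2

Step 1 — counting 14 days from 2018-01-21 (when the request is received) gives a deadline of 2018-02-04; 2018-02-02 is within that limit.
Step 2 — 21 and 35 days from 2018-02-02 (when the acknowledgement is issued) are 2018-02-23 and 2018-03-09 respectively; 2018-02-18 is 5 days too early.
That is the first point of non-compliance.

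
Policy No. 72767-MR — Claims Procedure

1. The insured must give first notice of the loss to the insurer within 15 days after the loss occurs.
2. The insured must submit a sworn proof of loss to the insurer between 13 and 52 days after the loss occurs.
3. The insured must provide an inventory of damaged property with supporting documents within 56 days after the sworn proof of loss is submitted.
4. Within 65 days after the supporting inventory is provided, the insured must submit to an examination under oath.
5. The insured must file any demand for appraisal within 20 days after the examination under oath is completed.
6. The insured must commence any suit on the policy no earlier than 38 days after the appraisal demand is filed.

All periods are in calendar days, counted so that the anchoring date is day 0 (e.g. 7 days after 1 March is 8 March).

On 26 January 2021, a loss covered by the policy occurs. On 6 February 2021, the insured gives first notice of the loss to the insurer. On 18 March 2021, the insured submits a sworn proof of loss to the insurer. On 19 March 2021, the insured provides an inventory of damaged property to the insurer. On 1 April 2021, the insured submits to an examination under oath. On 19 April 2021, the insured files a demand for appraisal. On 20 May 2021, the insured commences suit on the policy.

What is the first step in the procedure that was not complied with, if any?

Step 6

(1) due by 26 January 2021 + 15 days = 10 February 2021; completed 6 February 2021, before the deadline.
(2) the permitted window runs from 26 January 2021 + 13 = 8 February 2021 to 26 January 2021 + 52 = 19 March 2021; done 18 March 2021, which is between those dates.
(3) due by 18 March 2021 + 56 days = 13 May 2021; done 19 March 2021 — timely.
(4) due by 19 March 2021 + 65 days = 23 May 2021; completed 1 April 2021, before the deadline.
(5) due by 1 April 2021 + 20 days = 21 April 2021; completed 19 April 2021, before the deadline.
(6) permitted from 19 April 2021 + 38 days = 27 May 2021 onward; 20 May 2021 is 7 days before the earliest permitted date.
The analysis stops there.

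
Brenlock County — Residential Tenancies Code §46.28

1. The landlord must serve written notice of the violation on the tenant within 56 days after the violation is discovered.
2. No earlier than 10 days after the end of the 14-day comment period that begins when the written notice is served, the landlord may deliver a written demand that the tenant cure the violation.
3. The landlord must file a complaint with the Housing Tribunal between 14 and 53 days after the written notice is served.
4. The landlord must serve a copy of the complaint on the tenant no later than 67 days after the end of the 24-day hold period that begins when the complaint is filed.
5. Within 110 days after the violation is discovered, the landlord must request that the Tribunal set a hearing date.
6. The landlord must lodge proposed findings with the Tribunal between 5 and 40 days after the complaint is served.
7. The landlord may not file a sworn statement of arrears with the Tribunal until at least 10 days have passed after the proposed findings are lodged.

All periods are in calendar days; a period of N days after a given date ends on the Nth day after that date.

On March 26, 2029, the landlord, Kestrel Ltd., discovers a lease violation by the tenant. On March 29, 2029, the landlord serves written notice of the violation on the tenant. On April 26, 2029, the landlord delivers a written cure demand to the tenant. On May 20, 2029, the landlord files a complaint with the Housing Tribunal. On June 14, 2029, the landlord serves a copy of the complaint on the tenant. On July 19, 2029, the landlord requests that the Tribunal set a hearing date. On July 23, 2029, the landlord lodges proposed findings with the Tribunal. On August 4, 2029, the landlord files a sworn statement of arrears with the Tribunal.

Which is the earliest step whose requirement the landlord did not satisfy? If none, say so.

Step 5

Step 1 — counting 56 days from March 26, 2029 (when the violation is discovered) gives a deadline of May 21, 2029; completed March 29, 2029, before the deadline.
Step 2 — must wait 10 days from April 12, 2029 (end of the 14-day comment period, which began when the written notice is served on March 29, 2029), so not before April 22, 2029; done April 26, 2029, after the minimum wait.
Step 3 — 14 and 53 days from March 29, 2029 (when the written notice is served) are April 12, 2029 and May 21, 2029 respectively; done May 20, 2029 — within the window.
Step 4 — counting 67 days from June 13, 2029 (end of the 24-day hold period, which began when the complaint is filed on May 20, 2029) gives a deadline of August 19, 2029; done June 14, 2029 — timely.
Step 5 — counting 110 days from March 26, 2029 (when the violation is discovered) gives a deadline of July 14, 2029; not done until July 19, 2029, 5 days after the deadline.
That is the first point of non-compliance.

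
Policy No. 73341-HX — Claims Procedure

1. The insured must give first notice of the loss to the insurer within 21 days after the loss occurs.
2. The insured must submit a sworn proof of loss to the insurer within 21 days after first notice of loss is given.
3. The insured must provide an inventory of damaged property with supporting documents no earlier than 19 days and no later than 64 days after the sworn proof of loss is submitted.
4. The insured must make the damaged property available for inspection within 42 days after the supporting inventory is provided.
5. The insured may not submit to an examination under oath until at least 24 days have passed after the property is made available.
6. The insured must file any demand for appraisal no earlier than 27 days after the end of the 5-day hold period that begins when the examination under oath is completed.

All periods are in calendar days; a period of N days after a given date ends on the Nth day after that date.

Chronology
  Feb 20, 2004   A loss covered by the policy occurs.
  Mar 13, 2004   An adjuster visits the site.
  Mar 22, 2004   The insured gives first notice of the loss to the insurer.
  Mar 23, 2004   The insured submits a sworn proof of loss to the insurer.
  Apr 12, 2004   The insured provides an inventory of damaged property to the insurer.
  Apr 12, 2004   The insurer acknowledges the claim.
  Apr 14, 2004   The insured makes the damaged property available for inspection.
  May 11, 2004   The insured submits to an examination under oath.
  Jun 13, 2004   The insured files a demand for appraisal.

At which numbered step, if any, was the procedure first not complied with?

Step 1

Step 1 — counting 21 days from Feb 20, 2004 (when the loss occurs) gives a deadline of Mar 12, 2004; Mar 22, 2004 misses that deadline by 10 days.
No need to go further; step 1 was not satisfied.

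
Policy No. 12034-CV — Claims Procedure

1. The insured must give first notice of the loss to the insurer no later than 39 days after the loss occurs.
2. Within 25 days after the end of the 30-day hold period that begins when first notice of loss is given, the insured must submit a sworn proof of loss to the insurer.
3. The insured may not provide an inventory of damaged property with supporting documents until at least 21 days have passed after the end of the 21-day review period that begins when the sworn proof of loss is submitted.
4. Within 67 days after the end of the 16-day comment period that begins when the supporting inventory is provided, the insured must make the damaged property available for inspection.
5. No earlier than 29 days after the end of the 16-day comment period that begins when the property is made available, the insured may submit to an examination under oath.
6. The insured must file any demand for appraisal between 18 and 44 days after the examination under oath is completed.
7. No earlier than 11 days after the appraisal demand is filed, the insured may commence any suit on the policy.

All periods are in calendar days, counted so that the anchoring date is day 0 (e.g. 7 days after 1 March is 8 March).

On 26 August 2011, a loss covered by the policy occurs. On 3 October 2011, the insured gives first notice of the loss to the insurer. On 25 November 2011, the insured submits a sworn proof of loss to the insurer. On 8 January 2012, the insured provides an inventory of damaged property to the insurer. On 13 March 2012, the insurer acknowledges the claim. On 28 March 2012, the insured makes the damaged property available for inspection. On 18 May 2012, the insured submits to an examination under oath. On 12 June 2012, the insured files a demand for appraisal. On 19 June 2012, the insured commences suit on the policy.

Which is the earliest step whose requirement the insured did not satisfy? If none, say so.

Step 7

Step 1 — counting 39 days from 26 August 2011 (when the loss occurs) gives a deadline of 4 October 2011; done 3 October 2011 — timely.
Step 2 — counting 25 days from 2 November 2011 (end of the 30-day hold period, which began when first notice of loss is given on 3 October 2011) gives a deadline of 27 November 2011; done 25 November 2011 — timely.
Step 3 — must wait 21 days from 16 December 2011 (end of the 21-day review period, which began when the sworn proof of loss is submitted on 25 November 2011), so not before 6 January 2012; done 8 January 2012 — permitted.
Step 4 — counting 67 days from 24 January 2012 (end of the 16-day comment period, which began when the supporting inventory is provided on 8 January 2012) gives a deadline of 31 March 2012; completed 28 March 2012, before the deadline.
Step 5 — must wait 29 days from 13 April 2012 (end of the 16-day comment period, which began when the property is made available on 28 March 2012), so not before 12 May 2012; done 18 May 2012 — permitted.
Step 6 — 18 and 44 days from 18 May 2012 (when the examination under oath is completed) are 5 June 2012 and 1 July 2012 respectively; done 12 June 2012 — within the window.
Step 7 — must wait 11 days from 12 June 2012 (when the appraisal demand is filed), so not before 23 June 2012; acted on 19 June 2012, 4 days prematurely.
No need to go further; step 7 was not satisfied.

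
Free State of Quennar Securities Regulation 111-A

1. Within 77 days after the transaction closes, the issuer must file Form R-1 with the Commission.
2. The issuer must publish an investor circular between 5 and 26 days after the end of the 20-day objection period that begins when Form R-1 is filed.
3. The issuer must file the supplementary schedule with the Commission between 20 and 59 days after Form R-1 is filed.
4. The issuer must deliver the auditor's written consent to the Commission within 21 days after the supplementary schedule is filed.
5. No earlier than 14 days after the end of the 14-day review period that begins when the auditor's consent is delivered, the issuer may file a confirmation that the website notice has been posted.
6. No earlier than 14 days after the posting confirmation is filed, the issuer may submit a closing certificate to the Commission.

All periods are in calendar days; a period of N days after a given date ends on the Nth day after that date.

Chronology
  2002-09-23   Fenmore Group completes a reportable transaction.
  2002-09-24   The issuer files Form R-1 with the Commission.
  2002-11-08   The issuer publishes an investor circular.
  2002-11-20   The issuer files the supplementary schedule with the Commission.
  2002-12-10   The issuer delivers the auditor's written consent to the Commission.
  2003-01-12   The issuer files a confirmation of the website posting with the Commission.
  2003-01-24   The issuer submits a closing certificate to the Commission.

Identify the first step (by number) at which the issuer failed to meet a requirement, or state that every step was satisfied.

Step 6

Step 1 — counting 77 days from 2002-09-23 (when the transaction closes) gives a deadline of 2002-12-09; 2002-09-24 is within that limit.
Step 2 — 5 and 26 days from 2002-10-14 (end of the 20-day objection period, which began when Form R-1 is filed on 2002-09-24) are 2002-10-19 and 2002-11-09 respectively; 2002-11-08 falls inside that range.
Step 3 — 20 and 59 days from 2002-09-24 (when Form R-1 is filed) are 2002-10-14 and 2002-11-22 respectively; done 2002-11-20 — within the window.
Step 4 — counting 21 days from 2002-11-20 (when the supplementary schedule is filed) gives a deadline of 2002-12-11; done 2002-12-10 — timely.
Step 5 — must wait 14 days from 2002-12-24 (end of the 14-day review period, which began when the auditor's consent is delivered on 2002-12-10), so not before 2003-01-07; done 2003-01-12, after the minimum wait.
Step 6 — must wait 14 days from 2003-01-12 (when the posting confirmation is filed), so not before 2003-01-26; acted on 2003-01-24, 2 days prematurely.
That is the first point of non-compliance.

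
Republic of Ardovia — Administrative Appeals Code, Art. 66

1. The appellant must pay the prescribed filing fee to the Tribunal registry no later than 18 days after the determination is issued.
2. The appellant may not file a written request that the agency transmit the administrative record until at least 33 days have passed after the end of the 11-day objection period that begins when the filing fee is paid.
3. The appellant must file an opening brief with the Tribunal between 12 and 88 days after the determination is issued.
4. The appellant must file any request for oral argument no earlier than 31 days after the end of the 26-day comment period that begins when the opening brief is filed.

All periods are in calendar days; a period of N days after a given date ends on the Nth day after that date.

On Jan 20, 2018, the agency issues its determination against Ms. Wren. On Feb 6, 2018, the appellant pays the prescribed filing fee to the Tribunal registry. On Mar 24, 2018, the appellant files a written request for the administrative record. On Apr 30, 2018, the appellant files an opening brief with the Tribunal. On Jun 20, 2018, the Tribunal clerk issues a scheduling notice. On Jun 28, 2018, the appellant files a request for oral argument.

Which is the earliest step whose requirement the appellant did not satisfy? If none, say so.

(1) due by Jan 20, 2018 + 18 days = Feb 7, 2018; completed Feb 6, 2018, before the deadline.
(2) permitted from Feb 17, 2018 + 33 days = Mar 22, 2018 onward; Mar 24, 2018 is on or after that date.
(3) the permitted window runs from Jan 20, 2018 + 12 = Feb 1, 2018 to Jan 20, 2018 + 88 = Apr 18, 2018; Apr 30, 2018 is 12 days past the end of the window.

Step 3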